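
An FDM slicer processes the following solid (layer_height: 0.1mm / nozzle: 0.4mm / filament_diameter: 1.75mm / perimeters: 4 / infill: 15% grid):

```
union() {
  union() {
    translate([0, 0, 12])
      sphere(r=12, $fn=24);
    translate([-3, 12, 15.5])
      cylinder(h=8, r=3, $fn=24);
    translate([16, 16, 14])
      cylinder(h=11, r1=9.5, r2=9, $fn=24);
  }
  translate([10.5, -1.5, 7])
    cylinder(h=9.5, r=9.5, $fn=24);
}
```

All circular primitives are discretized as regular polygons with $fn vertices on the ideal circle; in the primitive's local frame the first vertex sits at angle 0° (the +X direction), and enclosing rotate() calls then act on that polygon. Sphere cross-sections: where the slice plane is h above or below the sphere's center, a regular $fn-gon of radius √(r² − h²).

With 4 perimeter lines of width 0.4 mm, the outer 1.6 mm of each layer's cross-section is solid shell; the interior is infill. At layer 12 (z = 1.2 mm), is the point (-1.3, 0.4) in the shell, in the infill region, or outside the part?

infill

At z = 1.2 mm: the r=12 sphere slices to a regular 24-gon of circumradius 5.231 (√(r²−h²) with h=10.8 from center); the cylinder at (-3, 12) is not intersected at this z (z outside [15.5, 23.5]); the cone at (16, 16) does not reach this height (z outside [14, 25]); Combining (union): only the r=12 sphere is present, so the union is just that shape — 1 connected region; the cylinder at (10.5, -1.5) is absent (z outside [7, 16.5]); Taking the union: only the result so far is present, so the union is just that shape — 1 connected region. Overall, the cross-section is a single solid region. The nearest boundary edge runs (-4.53, 2.62)→(-5.05, 1.35); distance from the point to it = 3.83 mm. The point is inside the cross-section and 3.83 mm from the nearest boundary — more than the 1.6 mm shell width (4 × 0.4), so it's in the infill interior.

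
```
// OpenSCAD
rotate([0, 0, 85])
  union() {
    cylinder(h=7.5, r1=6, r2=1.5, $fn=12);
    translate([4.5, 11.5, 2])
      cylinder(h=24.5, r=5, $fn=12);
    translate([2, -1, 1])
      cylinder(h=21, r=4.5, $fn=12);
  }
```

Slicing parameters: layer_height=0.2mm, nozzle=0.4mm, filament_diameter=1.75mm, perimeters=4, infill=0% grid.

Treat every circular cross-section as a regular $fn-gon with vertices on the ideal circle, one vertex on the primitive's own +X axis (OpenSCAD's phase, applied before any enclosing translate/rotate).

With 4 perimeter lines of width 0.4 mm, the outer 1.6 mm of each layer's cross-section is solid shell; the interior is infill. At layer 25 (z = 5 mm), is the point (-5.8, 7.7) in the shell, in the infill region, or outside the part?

outside

At z = 5 mm: the cone (r1=6→r2=1.5) has section circumradius 3.000 here — a regular 12-gon; the cylinder at (4.5, 11.5): section is a regular 12-gon, circumradius r=5; the cylinder at (2, -1): section is a regular 12-gon, circumradius r=4.5; Merging all regions: the regions partially overlap (shared area 23.95 mm²), so overlapping operands fuse into one piece — 2 connected regions; (whole slice rotated 85° about Z — lengths, areas and connectivity unchanged). Overall, the cross-section has 2 separate islands. Undo the 85° rotation: the query point maps to (7.165, 6.449) in the un-rotated model frame. The nearest boundary edge runs (7.00, 7.17)→(4.50, 6.50); distance from the point to it = 0.74 mm. The point is not inside any of the regions above, so it lies outside the cross-section (0.74 mm from the nearest boundary).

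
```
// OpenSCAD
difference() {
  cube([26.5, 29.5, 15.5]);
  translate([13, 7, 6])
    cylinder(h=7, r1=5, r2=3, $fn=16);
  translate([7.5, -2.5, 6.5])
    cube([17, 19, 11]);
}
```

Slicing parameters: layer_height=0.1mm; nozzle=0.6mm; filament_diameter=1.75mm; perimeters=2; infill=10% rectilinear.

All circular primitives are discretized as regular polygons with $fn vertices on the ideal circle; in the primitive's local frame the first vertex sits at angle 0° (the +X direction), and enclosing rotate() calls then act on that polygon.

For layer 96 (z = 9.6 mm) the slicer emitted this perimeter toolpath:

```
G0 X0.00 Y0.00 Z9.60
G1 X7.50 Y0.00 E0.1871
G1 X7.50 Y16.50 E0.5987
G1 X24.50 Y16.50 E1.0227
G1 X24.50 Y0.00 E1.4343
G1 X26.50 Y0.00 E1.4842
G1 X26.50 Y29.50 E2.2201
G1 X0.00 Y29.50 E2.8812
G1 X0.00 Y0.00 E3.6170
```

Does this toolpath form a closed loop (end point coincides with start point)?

Start point (G0): (0.00, 0.00). End point (last G1): the path returns to the start — closed.

yes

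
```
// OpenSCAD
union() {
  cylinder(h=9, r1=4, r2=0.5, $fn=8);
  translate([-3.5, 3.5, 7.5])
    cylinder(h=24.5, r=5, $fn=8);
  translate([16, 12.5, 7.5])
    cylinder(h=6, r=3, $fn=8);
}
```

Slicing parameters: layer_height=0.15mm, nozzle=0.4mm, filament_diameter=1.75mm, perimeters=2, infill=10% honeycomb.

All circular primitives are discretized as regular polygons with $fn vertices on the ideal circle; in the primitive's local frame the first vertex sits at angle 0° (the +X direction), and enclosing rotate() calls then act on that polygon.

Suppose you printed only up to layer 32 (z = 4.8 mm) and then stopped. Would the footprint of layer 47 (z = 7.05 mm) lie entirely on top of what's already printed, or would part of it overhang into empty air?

Compare the two slices. At z = 4.8: the cone: at t=0.533 of its height the radius interpolates to r₁+(r₂−r₁)t = 2.133, giving a regular 8-gon of that circumradius (area = (8/2)·2.133²·sin(360°/8) = 12.87 mm²); the cylinder at (-3.5, 3.5) is absent (z outside [7.5, 32]); the cylinder at (16, 12.5) is absent (z outside [7.5, 13.5]); Merging all regions: only the cone is present, so the union is just that shape — area = 12.87 mm². At z = 7.05: the cone: at t=0.783 of its height the radius interpolates to r₁+(r₂−r₁)t = 1.258, giving a regular 8-gon of that circumradius (area = (8/2)·1.258²·sin(360°/8) = 4.48 mm²); the cylinder at (-3.5, 3.5) is not intersected at this z (z outside [7.5, 32]); the cylinder at (16, 12.5) is absent (z outside [7.5, 13.5]); Merging all regions: only the cone is present, so the union is just that shape — area = 4.48 mm². Checking containment: the cross-section at z = 7.05 is a subset of the cross-section at z = 4.8.

entirely on top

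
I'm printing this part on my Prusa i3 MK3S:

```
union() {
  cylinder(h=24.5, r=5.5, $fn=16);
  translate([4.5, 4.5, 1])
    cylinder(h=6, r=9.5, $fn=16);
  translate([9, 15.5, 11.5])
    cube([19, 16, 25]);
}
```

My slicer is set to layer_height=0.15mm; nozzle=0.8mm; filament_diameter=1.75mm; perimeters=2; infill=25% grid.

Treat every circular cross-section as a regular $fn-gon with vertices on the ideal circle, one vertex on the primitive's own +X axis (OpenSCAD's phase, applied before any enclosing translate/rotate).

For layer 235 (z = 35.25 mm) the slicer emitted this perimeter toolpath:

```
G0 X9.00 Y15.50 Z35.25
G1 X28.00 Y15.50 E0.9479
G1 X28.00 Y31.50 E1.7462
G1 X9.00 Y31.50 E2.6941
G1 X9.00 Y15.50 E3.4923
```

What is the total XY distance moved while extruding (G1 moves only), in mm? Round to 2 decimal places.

70.00 mm

Sum the Euclidean lengths of each G1 segment: total = 70.00 mm.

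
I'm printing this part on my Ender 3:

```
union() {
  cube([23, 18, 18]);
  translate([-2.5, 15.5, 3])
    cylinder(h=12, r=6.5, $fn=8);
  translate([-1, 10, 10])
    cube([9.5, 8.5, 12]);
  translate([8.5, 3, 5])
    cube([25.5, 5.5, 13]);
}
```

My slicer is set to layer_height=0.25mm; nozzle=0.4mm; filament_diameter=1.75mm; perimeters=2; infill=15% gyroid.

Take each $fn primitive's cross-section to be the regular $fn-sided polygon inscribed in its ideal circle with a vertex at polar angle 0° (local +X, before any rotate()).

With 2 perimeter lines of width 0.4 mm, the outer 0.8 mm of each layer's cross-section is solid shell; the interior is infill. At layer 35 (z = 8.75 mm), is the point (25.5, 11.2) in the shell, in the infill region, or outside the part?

At z = 8.75 mm: the cube is present — its section is the full 23×18 rectangle; the r=6.5 cylinder at (-2.5, 15.5) contributes a regular 8-gon of circumradius 6.5; the cube at (-1, 10) does not reach this height (z outside [10, 22]); the 25.5×5.5 cube at (8.5, 3) contributes its full rectangle; Combining (union): the regions partially overlap (shared area 103.38 mm²), so overlapping operands fuse into one piece — 1 connected region. Overall, the cross-section is a single solid region. The nearest boundary edge runs (23.00, 18.00)→(23.00, 8.50); distance from the point to it = 2.50 mm. The point is not inside any of the regions above, so it lies outside the cross-section (2.50 mm from the nearest boundary).

outside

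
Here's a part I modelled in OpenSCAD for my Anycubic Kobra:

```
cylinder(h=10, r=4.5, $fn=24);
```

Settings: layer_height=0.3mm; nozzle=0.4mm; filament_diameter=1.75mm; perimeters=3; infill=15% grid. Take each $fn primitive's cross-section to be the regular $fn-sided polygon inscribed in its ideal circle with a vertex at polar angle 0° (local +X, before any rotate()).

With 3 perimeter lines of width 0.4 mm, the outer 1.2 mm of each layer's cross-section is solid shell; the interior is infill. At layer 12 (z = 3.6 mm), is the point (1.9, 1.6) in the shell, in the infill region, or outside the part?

At z = 3.6 mm: the cylinder: section is a regular 24-gon, circumradius r=4.5. Overall, the cross-section is a single solid region. The nearest boundary edge runs (3.90, 2.25)→(3.18, 3.18); distance from the point to it = 1.98 mm. The point is inside the cross-section and 1.98 mm from the nearest boundary — more than the 1.2 mm shell width (3 × 0.4), so it's in the infill interior.

infill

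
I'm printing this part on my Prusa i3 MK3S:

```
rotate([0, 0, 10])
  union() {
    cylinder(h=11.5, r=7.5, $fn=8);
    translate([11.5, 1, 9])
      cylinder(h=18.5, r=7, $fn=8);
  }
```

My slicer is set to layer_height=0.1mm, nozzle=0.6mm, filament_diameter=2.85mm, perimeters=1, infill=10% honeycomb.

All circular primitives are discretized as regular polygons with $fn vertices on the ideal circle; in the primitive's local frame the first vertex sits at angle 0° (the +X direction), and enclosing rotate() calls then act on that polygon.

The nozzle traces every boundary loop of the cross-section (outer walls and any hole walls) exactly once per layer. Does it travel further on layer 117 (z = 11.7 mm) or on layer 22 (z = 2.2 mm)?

layer 22 (z = 2.2 mm)

Layer 117 (z = 11.7): the cylinder is absent (z outside [0, 11.5]); the cylinder at (11.5, 1): section is a regular 8-gon, circumradius r=7 (perimeter = 2·8·7.000·sin(180°/8) = 42.86 mm); Combining (union): only the r=7 cylinder at (11.5, 1) is present, so the union is just that shape — boundary = 42.86 mm; (whole slice rotated 10° about Z — lengths, areas and connectivity unchanged). So its perimeter = 42.86 mm. Layer 22 (z = 2.2): the r=7.5 cylinder contributes a regular 8-gon of circumradius 7.5 (perimeter = 2·8·7.500·sin(180°/8) = 45.92 mm); the cylinder at (11.5, 1) does not reach this height (z outside [9, 27.5]); Merging all regions: only the r=7.5 cylinder is present, so the union is just that shape — boundary = 45.92 mm; (whole slice rotated 10° about Z — lengths, areas and connectivity unchanged). So its perimeter = 45.92 mm. Layer 22 is larger (45.92 vs 42.86 mm).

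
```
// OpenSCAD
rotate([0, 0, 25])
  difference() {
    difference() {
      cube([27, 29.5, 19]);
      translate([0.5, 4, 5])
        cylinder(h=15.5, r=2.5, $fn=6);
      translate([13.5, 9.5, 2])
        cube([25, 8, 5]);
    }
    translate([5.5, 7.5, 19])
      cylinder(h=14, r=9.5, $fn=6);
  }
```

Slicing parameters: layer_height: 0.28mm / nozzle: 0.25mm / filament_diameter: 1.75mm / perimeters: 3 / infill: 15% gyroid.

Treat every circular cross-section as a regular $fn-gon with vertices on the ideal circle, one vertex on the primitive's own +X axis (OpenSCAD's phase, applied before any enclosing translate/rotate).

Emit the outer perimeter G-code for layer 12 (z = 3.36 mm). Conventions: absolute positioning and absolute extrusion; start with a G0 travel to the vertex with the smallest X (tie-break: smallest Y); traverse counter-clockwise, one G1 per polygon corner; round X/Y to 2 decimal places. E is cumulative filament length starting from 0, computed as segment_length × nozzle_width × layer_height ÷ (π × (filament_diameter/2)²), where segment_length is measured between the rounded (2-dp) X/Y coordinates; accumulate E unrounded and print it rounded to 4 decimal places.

At z = 3.36 mm: the cube (footprint 27×29.5) is included at this height; the cylinder at (0.5, 4) is absent (z outside [5, 20.5]); the cube at (13.5, 9.5) is present — its section is the full 25×8 rectangle; Subtracting the remaining from the first: starting from the 27×29.5 cube, the 25×8 cube at (13.5, 9.5) partially overlaps it — only the 108.00 mm² overlap (of its 200.00 mm²) is removed, clipping the outline — 1 connected region; the cylinder at (5.5, 7.5) is not intersected at this z (z outside [19, 33]); After the difference (first − rest): none of the subtracted shapes is present at this height, so that combined region is unchanged — 1 connected region; (rotated 25° about Z; rotation is an isometry so areas/perimeters/island counts are preserved). The outline is a single polygon with 8 vertices. Extrusion per mm of travel: 0.25 × 0.28 / (π × 0.875²) = 0.029103. Accumulating E over each segment gives final E = 4.0743.

G0 X-12.47 Y26.74 Z3.36
G1 X0.00 Y0.00 E0.8587
G1 X24.47 Y11.41 E1.6444
G1 X20.46 Y20.02 E1.9208
G1 X8.22 Y14.32 E2.3138
G1 X4.84 Y21.57 E2.5466
G1 X17.07 Y27.27 E2.9393
G1 X12.00 Y38.15 E3.2886
G1 X-12.47 Y26.74 E4.0743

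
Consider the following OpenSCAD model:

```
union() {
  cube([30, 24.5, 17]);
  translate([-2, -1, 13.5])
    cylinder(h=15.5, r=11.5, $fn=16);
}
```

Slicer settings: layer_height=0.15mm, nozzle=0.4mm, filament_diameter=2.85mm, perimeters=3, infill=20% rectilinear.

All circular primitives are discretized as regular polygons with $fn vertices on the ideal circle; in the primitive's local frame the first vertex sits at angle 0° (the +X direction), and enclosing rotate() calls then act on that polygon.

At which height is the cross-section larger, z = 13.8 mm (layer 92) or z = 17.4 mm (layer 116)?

Layer 92 (z = 13.8): the cube (footprint 30×24.5) is included at this height (area 735.00 mm²); the r=11.5 cylinder at (-2, -1) gives a regular 16-gon of circumradius 11.5 (constant along its height) (area = (16/2)·11.500²·sin(360°/16) = 404.88 mm²); Taking the union: the regions partially overlap — summed areas 1139.88 mm² minus the doubly-counted overlap 69.22 mm² gives 1070.66 mm² — area = 1070.66 mm². So its area = 1070.66 mm². Layer 116 (z = 17.4): the cube is absent (z outside [0, 17]); the cylinder at (-2, -1): section is a regular 16-gon, circumradius r=11.5 (area = (16/2)·11.500²·sin(360°/16) = 404.88 mm²); Combining (union): only the r=11.5 cylinder at (-2, -1) is present, so the union is just that shape — area = 404.88 mm². So its area = 404.88 mm². Layer 92 is larger (1070.66 vs 404.88 mm²).

layer 92 (z = 13.8 mm)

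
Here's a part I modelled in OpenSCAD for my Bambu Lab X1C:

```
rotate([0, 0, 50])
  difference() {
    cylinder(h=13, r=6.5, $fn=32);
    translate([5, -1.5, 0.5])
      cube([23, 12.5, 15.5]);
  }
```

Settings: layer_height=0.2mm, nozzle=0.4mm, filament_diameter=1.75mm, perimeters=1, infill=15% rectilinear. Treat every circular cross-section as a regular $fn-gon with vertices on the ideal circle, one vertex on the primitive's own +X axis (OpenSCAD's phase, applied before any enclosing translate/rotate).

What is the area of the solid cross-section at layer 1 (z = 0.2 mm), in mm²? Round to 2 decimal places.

131.88 mm²

At z = 0.2 mm: the r=6.5 cylinder gives a regular 32-gon of circumradius 6.5 (constant along its height) (area = (32/2)·6.500²·sin(360°/32) = 131.88 mm²); the cube at (5, -1.5) is absent (z outside [0.5, 16]); Taking the first minus the rest: none of the subtracted shapes is present at this height, so the r=6.5 cylinder is unchanged — area = 131.88 mm²; (whole slice rotated 50° about Z — lengths, areas and connectivity unchanged). Overall, the cross-section is a single solid region. Net area = 131.88 mm².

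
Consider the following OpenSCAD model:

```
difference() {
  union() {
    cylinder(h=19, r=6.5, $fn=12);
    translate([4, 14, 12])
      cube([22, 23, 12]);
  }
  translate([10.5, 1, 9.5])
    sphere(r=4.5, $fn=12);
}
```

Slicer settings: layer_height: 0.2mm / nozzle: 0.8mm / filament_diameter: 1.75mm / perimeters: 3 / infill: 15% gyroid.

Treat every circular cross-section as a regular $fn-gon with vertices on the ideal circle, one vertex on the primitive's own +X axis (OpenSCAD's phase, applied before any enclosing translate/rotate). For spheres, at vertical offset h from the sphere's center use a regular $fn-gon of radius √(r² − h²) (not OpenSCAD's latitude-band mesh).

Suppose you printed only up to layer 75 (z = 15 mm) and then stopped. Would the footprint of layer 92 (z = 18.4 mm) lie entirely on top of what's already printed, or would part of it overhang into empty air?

Compare the two slices. At z = 15: the r=6.5 cylinder gives a regular 12-gon of circumradius 6.5 (constant along its height) (area = (12/2)·6.500²·sin(360°/12) = 126.75 mm²); the cube at (4, 14) (footprint 22×23) is included at this height (area 506.00 mm²); Combining (union): the 2 present regions are separate (no shared area or edge), so areas and boundary lengths simply add and each stays a separate island — area = 632.75 mm²; the sphere at (10.5, 1) does not reach this height (|z−center|=5.500 > r=4.5); Taking the first minus the rest: none of the subtracted shapes is present at this height, so that combined region is unchanged — area = 632.75 mm². At z = 18.4: the cylinder: section is a regular 12-gon, circumradius r=6.5 (area = (12/2)·6.500²·sin(360°/12) = 126.75 mm²); the cube at (4, 14) is present — its section is the full 22×23 rectangle (area 506.00 mm²); Combining (union): the 2 present regions are separate (no shared area or edge), so areas and boundary lengths simply add and each stays a separate island — area = 632.75 mm²; the sphere at (10.5, 1) does not reach this height (|z−center|=8.900 > r=4.5); Taking the first minus the rest: none of the subtracted shapes is present at this height, so that combined region is unchanged — area = 632.75 mm². Checking containment: the cross-section at z = 18.4 is a subset of the cross-section at z = 15.

entirely on top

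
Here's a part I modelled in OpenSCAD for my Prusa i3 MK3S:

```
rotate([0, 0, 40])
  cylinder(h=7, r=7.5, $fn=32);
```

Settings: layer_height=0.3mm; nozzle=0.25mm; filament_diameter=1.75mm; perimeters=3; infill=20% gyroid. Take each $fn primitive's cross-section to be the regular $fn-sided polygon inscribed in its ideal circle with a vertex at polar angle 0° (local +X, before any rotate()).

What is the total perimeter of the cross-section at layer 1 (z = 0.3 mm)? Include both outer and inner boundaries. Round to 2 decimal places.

At z = 0.3 mm: the cylinder: section is a regular 32-gon, circumradius r=7.5 (perimeter = 2·32·7.500·sin(180°/32) = 47.05 mm); (whole slice rotated 40° about Z — lengths, areas and connectivity unchanged). Overall, the cross-section is a single solid region. Total boundary length (outer) = 47.05 mm.

47.05 mm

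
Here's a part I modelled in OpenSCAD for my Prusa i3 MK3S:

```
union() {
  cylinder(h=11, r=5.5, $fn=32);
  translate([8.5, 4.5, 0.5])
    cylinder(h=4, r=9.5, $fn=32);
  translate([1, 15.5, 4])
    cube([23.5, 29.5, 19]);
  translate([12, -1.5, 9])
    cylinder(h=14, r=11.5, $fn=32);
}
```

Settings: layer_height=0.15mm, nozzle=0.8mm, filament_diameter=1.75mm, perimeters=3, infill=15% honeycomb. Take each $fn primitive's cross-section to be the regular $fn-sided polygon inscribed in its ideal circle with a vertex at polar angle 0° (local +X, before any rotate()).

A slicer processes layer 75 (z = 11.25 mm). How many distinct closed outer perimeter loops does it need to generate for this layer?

At z = 11.25 mm: the cylinder does not reach this height (z outside [0, 11]); the cylinder at (8.5, 4.5) is not intersected at this z (z outside [0.5, 4.5]); the 23.5×29.5 cube at (1, 15.5) contributes its full rectangle; the r=11.5 cylinder at (12, -1.5) gives a regular 32-gon of circumradius 11.5 (constant along its height); Combining (union): the 2 present regions are separate (no shared area or edge), so areas and boundary lengths simply add and each stays a separate island — 2 connected regions. The result has 2 disconnected regions.

2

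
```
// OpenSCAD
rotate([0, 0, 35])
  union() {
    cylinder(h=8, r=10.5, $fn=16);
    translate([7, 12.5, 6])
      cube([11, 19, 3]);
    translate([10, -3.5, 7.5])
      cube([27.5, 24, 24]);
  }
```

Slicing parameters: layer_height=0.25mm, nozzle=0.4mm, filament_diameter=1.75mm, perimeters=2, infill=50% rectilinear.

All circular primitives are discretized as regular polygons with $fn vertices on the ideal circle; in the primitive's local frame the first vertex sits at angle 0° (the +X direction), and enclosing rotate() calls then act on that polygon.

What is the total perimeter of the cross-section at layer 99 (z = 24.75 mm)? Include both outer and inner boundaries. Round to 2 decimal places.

103.00 mm

At z = 24.75 mm: the cylinder is absent (z outside [0, 8]); the cube at (7, 12.5) is not intersected at this z (z outside [6, 9]); the 27.5×24 cube at (10, -3.5) contributes its full rectangle (perimeter 103.00 mm); Merging all regions: only the 27.5×24 cube at (10, -3.5) is present, so the union is just that shape — boundary = 103.00 mm; (rotated 35° about Z; rotation is an isometry so areas/perimeters/island counts are preserved). Overall, the cross-section is a single solid region. Total boundary length (outer) = 103.00 mm.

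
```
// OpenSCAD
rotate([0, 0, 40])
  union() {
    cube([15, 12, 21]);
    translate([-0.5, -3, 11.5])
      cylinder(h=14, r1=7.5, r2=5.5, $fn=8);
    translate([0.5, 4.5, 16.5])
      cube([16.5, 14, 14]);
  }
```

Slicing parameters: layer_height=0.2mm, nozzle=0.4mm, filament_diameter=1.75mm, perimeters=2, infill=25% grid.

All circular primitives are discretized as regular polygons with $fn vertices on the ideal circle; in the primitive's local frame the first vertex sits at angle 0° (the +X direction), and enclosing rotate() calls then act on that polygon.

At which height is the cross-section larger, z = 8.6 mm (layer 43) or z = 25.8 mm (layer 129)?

layer 129 (z = 25.8 mm)

Layer 43 (z = 8.6): the cube (footprint 15×12) is included at this height (area 180.00 mm²); the cone at (-0.5, -3) does not reach this height (z outside [11.5, 25.5]); the cube at (0.5, 4.5) is absent (z outside [16.5, 30.5]); Merging all regions: only the 15×12 cube is present, so the union is just that shape — area = 180.00 mm²; (rotated 40° about Z; rotation is an isometry so areas/perimeters/island counts are preserved). So its area = 180.00 mm². Layer 129 (z = 25.8): the cube is absent (z outside [0, 21]); the cone at (-0.5, -3) is absent (z outside [11.5, 25.5]); the 16.5×14 cube at (0.5, 4.5) contributes its full rectangle (area 231.00 mm²); Taking the union: only the 16.5×14 cube at (0.5, 4.5) is present, so the union is just that shape — area = 231.00 mm²; (rotated 40° about Z; rotation is an isometry so areas/perimeters/island counts are preserved). So its area = 231.00 mm². Layer 129 is larger (231.00 vs 180.00 mm²).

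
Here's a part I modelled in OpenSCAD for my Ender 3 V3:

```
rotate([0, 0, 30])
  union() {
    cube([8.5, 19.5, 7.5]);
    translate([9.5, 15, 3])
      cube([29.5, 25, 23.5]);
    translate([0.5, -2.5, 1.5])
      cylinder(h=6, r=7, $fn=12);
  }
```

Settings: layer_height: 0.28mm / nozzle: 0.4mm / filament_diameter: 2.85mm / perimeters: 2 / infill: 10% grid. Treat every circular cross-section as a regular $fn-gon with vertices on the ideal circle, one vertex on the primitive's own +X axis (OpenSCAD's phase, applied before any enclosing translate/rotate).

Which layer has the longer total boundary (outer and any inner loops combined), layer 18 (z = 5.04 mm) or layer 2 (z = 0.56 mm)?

layer 18 (z = 5.04 mm)

Layer 18 (z = 5.04): the cube (footprint 8.5×19.5) is included at this height (perimeter 56.00 mm); the cube at (9.5, 15) is present — its section is the full 29.5×25 rectangle (perimeter 109.00 mm); the r=7 cylinder at (0.5, -2.5) contributes a regular 12-gon of circumradius 7 (perimeter = 2·12·7.000·sin(180°/12) = 43.48 mm); Taking the union: the regions partially overlap (shared area 22.30 mm²), so the edge portions inside another operand are dropped and the merged outline is re-measured after clipping — boundary = 188.49 mm; (whole slice rotated 30° about Z — lengths, areas and connectivity unchanged). So its perimeter = 188.49 mm. Layer 2 (z = 0.56): the cube is present — its section is the full 8.5×19.5 rectangle (perimeter 56.00 mm); the cube at (9.5, 15) does not reach this height (z outside [3, 26.5]); the cylinder at (0.5, -2.5) is not intersected at this z (z outside [1.5, 7.5]); Taking the union: only the 8.5×19.5 cube is present, so the union is just that shape — boundary = 56.00 mm; (rotated 30° about Z; rotation is an isometry so areas/perimeters/island counts are preserved). So its perimeter = 56.00 mm. Layer 18 is larger (188.49 vs 56.00 mm).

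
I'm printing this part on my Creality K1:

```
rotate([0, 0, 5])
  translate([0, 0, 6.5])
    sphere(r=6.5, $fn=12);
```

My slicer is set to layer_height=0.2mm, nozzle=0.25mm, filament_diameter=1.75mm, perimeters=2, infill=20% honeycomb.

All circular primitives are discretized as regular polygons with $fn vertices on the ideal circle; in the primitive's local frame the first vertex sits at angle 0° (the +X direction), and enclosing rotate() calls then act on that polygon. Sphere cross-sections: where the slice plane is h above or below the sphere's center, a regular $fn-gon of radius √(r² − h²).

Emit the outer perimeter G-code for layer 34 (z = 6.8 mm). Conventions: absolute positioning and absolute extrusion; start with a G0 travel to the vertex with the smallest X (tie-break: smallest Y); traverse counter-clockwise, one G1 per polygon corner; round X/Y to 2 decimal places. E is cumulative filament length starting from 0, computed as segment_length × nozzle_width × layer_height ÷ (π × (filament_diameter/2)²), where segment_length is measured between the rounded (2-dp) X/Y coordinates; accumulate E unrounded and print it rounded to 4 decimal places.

G0 X-6.47 Y-0.57 Z6.80
G1 X-5.32 Y-3.72 E0.0697
G1 X-2.74 Y-5.88 E0.1397
G1 X0.57 Y-6.47 E0.2095
G1 X3.72 Y-5.32 E0.2793
G1 X5.88 Y-2.74 E0.3492
G1 X6.47 Y0.57 E0.4191
G1 X5.32 Y3.72 E0.4888
G1 X2.74 Y5.88 E0.5587
G1 X-0.57 Y6.47 E0.6286
G1 X-3.72 Y5.32 E0.6983
G1 X-5.88 Y2.74 E0.7683
G1 X-6.47 Y-0.57 E0.8382

At z = 6.8 mm: the sphere: section is a regular 12-gon, circumradius = √(r²−h²) = √(6.5²−0.3²) = 6.493; (rotated 5° about Z; rotation is an isometry so areas/perimeters/island counts are preserved). The outline is a single polygon with 12 vertices. Extrusion per mm of travel: 0.25 × 0.2 / (π × 0.875²) = 0.020788. Accumulating E over each segment gives final E = 0.8382.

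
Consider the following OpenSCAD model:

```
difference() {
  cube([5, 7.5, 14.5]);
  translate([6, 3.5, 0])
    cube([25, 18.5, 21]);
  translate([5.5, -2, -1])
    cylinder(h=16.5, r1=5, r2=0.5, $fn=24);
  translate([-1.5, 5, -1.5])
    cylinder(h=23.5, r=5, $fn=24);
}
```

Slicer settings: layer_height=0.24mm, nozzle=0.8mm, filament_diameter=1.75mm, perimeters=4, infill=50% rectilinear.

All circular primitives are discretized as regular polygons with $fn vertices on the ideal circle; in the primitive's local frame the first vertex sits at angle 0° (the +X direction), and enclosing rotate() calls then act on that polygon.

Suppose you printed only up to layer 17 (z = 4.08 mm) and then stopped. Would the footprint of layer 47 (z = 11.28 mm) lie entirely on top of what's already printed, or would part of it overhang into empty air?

Compare the two slices. At z = 4.08: the 5×7.5 cube contributes its full rectangle (area 37.50 mm²); the cube at (6, 3.5) is present — its section is the full 25×18.5 rectangle (area 462.50 mm²); the cone at (5.5, -2) contributes a regular 24-gon of circumradius 3.615 (interpolated between r1=5 and r2=0.5 at t=0.308) (area = (24/2)·3.615²·sin(360°/24) = 40.58 mm²); the r=5 cylinder at (-1.5, 5) contributes a regular 24-gon of circumradius 5 (area = (24/2)·5.000²·sin(360°/24) = 77.65 mm²); Taking the first minus the rest: starting from the 5×7.5 cube (37.50 mm²), the 25×18.5 cube at (6, 3.5) misses the remaining region (no effect); the cone at (5.5, -2) partially overlaps it — only the 2.55 mm² overlap (of its 40.58 mm²) is removed, clipping the outline; the r=5 cylinder at (-1.5, 5) partially overlaps it — only the 20.20 mm² overlap (of its 77.65 mm²) is removed, clipping the outline — area = 14.75 mm². At z = 11.28: the 5×7.5 cube contributes its full rectangle (area 37.50 mm²); the 25×18.5 cube at (6, 3.5) contributes its full rectangle (area 462.50 mm²); the cone at (5.5, -2): at t=0.744 of its height the radius interpolates to r₁+(r₂−r₁)t = 1.651, giving a regular 24-gon of that circumradius (area = (24/2)·1.651²·sin(360°/24) = 8.46 mm²); the r=5 cylinder at (-1.5, 5) contributes a regular 24-gon of circumradius 5 (area = (24/2)·5.000²·sin(360°/24) = 77.65 mm²); Subtracting the remaining from the first: starting from the 5×7.5 cube (37.50 mm²), the 25×18.5 cube at (6, 3.5) misses the remaining region (no effect); the cone at (5.5, -2) misses the remaining region (no effect); the r=5 cylinder at (-1.5, 5) partially overlaps it — only the 20.20 mm² overlap (of its 77.65 mm²) is removed, clipping the outline — area = 17.30 mm². Checking containment: at z = 11.28 the cross-section extends beyond the z = 4.08 cross-section by about 2.55 mm².

part overhangs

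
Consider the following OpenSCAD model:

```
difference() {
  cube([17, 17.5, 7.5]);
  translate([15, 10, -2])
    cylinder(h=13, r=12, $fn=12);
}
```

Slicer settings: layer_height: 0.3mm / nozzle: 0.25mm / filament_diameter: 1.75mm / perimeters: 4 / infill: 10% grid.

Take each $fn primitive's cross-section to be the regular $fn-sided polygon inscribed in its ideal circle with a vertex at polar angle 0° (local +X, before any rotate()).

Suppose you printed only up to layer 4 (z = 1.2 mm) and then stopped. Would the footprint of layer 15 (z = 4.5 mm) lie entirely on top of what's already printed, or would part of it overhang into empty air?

entirely on top

Compare the two slices. At z = 1.2: the cube is present — its section is the full 17×17.5 rectangle (area 297.50 mm²); the r=12 cylinder at (15, 10) gives a regular 12-gon of circumradius 12 (constant along its height) (area = (12/2)·12.000²·sin(360°/12) = 432.00 mm²); Subtracting the remaining from the first: starting from the 17×17.5 cube (297.50 mm²), the r=12 cylinder at (15, 10) partially overlaps it — only the 217.39 mm² overlap (of its 432.00 mm²) is removed, clipping the outline — area = 80.11 mm². At z = 4.5: the cube (footprint 17×17.5) is included at this height (area 297.50 mm²); the r=12 cylinder at (15, 10) contributes a regular 12-gon of circumradius 12 (area = (12/2)·12.000²·sin(360°/12) = 432.00 mm²); Subtracting the remaining from the first: starting from the 17×17.5 cube (297.50 mm²), the r=12 cylinder at (15, 10) partially overlaps it — only the 217.39 mm² overlap (of its 432.00 mm²) is removed, clipping the outline — area = 80.11 mm². Checking containment: the cross-section at z = 4.5 is a subset of the cross-section at z = 1.2.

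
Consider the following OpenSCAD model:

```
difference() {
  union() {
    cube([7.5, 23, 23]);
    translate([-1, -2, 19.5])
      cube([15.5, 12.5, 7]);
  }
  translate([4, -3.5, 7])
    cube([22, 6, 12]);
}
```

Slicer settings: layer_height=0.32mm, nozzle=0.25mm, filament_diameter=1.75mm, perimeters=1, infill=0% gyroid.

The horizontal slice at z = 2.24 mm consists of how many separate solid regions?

At z = 2.24 mm: the 7.5×23 cube contributes its full rectangle; the cube at (-1, -2) does not reach this height (z outside [19.5, 26.5]); Combining (union): only the 7.5×23 cube is present, so the union is just that shape — 1 connected region; the cube at (4, -3.5) is absent (z outside [7, 19]); Taking the first minus the rest: none of the subtracted shapes is present at this height, so that combined region is unchanged — 1 connected region. The result has 1 disconnected region.

1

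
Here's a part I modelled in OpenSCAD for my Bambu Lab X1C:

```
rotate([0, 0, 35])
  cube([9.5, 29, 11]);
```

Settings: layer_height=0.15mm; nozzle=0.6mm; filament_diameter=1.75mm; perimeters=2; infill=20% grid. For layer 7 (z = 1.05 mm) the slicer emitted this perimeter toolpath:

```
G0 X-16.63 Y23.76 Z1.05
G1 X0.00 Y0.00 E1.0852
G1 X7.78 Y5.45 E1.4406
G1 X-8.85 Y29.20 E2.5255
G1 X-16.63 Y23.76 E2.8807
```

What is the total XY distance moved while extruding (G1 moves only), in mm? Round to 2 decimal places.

Sum the Euclidean lengths of each G1 segment: total = 76.99 mm.

76.99 mm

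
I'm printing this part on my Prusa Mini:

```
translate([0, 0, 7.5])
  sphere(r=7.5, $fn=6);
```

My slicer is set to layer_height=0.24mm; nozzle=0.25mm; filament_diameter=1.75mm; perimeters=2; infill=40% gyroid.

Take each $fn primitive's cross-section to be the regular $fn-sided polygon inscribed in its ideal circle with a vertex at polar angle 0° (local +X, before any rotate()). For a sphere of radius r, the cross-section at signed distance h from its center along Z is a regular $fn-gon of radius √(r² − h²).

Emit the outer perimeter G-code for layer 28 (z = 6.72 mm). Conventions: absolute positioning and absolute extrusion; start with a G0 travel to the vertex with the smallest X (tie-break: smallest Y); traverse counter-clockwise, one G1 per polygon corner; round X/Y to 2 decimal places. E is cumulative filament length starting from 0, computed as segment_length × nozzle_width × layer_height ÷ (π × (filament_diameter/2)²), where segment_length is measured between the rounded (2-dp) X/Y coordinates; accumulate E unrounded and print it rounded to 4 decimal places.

G0 X-7.46 Y0.00 Z6.72
G1 X-3.73 Y-6.46 E0.1861
G1 X3.73 Y-6.46 E0.3722
G1 X7.46 Y0.00 E0.5582
G1 X3.73 Y6.46 E0.7443
G1 X-3.73 Y6.46 E0.9304
G1 X-7.46 Y0.00 E1.1165

At z = 6.72 mm: the r=7.5 sphere slices to a regular 6-gon of circumradius 7.459 (√(r²−h²) with h=0.78 from center). The outline is a single polygon with 6 vertices. Extrusion per mm of travel: 0.25 × 0.24 / (π × 0.875²) = 0.024945. Accumulating E over each segment gives final E = 1.1165.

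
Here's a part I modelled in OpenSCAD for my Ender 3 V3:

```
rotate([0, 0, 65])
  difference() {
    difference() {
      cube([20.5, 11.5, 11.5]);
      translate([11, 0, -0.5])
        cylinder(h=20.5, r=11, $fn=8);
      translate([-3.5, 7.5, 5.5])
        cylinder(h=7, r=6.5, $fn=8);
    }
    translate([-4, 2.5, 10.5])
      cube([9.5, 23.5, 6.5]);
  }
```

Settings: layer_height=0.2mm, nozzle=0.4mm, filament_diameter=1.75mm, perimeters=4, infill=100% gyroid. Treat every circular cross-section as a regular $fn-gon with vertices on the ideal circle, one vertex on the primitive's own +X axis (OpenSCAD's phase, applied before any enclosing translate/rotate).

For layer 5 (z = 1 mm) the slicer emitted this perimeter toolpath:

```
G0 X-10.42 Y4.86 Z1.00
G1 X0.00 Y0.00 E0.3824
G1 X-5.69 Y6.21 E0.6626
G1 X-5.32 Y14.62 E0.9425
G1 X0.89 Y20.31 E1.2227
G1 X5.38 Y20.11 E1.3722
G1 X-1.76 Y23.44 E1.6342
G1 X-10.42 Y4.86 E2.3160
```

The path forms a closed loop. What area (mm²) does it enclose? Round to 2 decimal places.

67.31 mm²

Apply the shoelace formula to the sequence of (X, Y) vertices; enclosed area = 67.31 mm².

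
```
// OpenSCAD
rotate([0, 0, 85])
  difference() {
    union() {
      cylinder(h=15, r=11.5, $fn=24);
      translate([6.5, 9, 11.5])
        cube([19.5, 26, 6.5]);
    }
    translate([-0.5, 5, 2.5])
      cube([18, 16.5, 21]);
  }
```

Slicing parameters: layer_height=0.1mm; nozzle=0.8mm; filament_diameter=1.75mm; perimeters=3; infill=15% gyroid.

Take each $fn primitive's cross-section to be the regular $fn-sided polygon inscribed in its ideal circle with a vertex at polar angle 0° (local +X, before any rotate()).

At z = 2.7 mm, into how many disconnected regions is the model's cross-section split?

At z = 2.7 mm: the r=11.5 cylinder gives a regular 24-gon of circumradius 11.5 (constant along its height); the cube at (6.5, 9) is absent (z outside [11.5, 18]); Merging all regions: only the r=11.5 cylinder is present, so the union is just that shape — 1 connected region; the cube at (-0.5, 5) (footprint 18×16.5) is included at this height; Taking the first minus the rest: starting from the result so far, the 18×16.5 cube at (-0.5, 5) partially overlaps it — only the 50.64 mm² overlap (of its 297.00 mm²) is removed, clipping the outline — 1 connected region; (whole slice rotated 85° about Z — lengths, areas and connectivity unchanged). The result has 1 disconnected region.

1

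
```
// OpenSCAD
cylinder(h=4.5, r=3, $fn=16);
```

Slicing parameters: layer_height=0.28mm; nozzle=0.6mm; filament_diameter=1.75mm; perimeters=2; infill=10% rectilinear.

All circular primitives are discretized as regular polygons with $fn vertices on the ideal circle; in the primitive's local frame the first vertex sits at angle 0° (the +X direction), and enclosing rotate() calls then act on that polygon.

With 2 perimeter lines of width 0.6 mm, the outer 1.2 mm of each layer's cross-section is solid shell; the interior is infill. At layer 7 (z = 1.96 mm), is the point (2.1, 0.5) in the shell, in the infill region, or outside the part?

At z = 1.96 mm: the r=3 cylinder contributes a regular 16-gon of circumradius 3. Overall, the cross-section is a single solid region. The nearest boundary edge runs (3.00, 0.00)→(2.77, 1.15); distance from the point to it = 0.79 mm. The point is inside the cross-section, 0.79 mm from the nearest boundary — within the 1.2 mm shell band (2 × 0.6).

shell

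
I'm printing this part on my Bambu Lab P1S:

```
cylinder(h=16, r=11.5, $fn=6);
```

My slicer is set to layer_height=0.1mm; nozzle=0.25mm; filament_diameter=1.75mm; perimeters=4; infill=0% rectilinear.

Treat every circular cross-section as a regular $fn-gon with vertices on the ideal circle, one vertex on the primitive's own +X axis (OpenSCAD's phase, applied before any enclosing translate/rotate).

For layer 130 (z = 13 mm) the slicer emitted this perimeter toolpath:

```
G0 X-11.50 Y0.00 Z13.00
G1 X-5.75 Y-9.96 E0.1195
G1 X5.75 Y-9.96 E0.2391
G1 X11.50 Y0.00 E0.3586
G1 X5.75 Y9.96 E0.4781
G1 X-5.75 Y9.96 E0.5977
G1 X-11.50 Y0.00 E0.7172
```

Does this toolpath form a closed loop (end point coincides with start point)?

Start point (G0): (-11.50, 0.00). End point (last G1): the path returns to the start — closed.

yes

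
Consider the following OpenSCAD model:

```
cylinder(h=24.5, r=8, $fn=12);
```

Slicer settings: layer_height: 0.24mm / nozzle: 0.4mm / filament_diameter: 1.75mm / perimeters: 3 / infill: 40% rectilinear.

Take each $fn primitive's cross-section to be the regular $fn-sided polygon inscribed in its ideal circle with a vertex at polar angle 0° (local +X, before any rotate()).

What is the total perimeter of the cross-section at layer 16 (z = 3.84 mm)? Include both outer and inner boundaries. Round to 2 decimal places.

At z = 3.84 mm: the r=8 cylinder gives a regular 12-gon of circumradius 8 (constant along its height) (perimeter = 2·12·8.000·sin(180°/12) = 49.69 mm). Overall, the cross-section is a single solid region. Total boundary length (outer) = 49.69 mm.

49.69 mm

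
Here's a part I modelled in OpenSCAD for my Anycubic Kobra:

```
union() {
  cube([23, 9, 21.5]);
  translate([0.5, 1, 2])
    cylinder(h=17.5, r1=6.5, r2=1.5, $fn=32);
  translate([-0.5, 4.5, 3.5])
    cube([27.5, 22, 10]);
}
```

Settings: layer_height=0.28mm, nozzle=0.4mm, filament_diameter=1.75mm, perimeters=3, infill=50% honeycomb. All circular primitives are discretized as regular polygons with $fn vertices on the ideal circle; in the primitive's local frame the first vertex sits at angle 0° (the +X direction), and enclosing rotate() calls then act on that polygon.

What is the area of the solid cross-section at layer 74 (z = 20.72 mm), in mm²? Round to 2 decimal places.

207.00 mm²

At z = 20.72 mm: the cube is present — its section is the full 23×9 rectangle (area 207.00 mm²); the cone at (0.5, 1) is not intersected at this z (z outside [2, 19.5]); the cube at (-0.5, 4.5) is absent (z outside [3.5, 13.5]); Taking the union: only the 23×9 cube is present, so the union is just that shape — area = 207.00 mm². Overall, the cross-section is a single solid region. Net area = 207.00 mm².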